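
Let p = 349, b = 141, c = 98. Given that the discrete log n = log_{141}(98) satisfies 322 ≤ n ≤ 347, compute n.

339

Compute 141^322 mod 349 = 124, then multiply by 141 repeatedly:
  141^322=124  141^323=34  141^324=257  141^325=290  141^326=57
  141^327=10  141^328=14  141^329=229  141^330=181  141^331=44
  141^332=271  141^333=170  141^334=238  141^335=54  141^336=285
  141^337=50  141^338=70  141^339=98
Found 98 at exponent 339.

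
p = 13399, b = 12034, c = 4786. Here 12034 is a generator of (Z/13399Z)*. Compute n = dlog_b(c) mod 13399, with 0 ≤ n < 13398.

5619

Baby-step giant-step with m = ceil(sqrt(13398)) = 116.
Baby table (12034^j mod 13399 for j=0..115):
  0:1  1:12034  2:764  3:2262  4:7539  5:13096  6:11625  7:9690
  8:11362  9:6912  10:11415  11:1562  12:11710  13:857  14:9307  15:11596
  16:9078  17:2605  18:8309  19:7168  20:10349  21:9560  22:1226  23:1385
  24:12133  25:13018  26:10903  27:3694  28:9113  29:8426  30:8251  31:5944
  32:6234  33:12354  34:6131  35:5560  36:7833  37:357  38:8458  39:4768
  40:3594  41:11623  42:12420  43:9834  44:2388  45:9736  46:2168  47:1859
  48:8275  49:13381  50:11171  51:13046  52:12880  53:11687  54:5454  55:5134
  56:13166  57:9868  58:9574  59:8914  60:12081  61:3604  62:11372  63:6661
  64:5656  65:10783  66:6706  67:11226  68:4966  69:1304  70:2107  71:4730
  72:1868  73:9389  74:6858  75:4731  76:503  77:10153  78:9120  79:12270
  80:200  81:8379  82:5411  83:10233  84:7112  85:6395  86:6973  87:8544
  88:7969  89:2303  90:5170  91:4223  92:10574  93:10612  94:12338  95:1173
  96:6735  97:11838  98:324  99:13306  100:6354  101:9342  102:4018  103:9020
  104:1381  105:4194  106:9962  107:1855  108:336  109:10325  110:2123  111:9688
  112:693  113:5384  114:6891  115:13282
Giant step factor: 12034^(-116) ≡ 532 (mod 13399).
Scan 4786·532^i mod 13399 for i = 0, 1, …:
  i=0: 4786   i=1: 342   i=2: 7757   i=3: 13231
  i=4: 4417   i=5: 5019   i=6: 3707   i=7: 2471
  i=8: 1470   i=9: 4898     …   i=47: 7127
  i=48: 13046
Match at i=48, j=51: n = 48·116 + 51 = 5619.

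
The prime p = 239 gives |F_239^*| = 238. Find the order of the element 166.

The order of 166 must divide p − 1 = 238 = 2 · 7 · 17.
Divisors: 1, 2, 7, 14, 17, 34, 119, 238.
Check each in increasing order: 166^1 ≡ 166;  166^2 ≡ 71;  166^7 ≡ 216;  166^14 ≡ 51;  166^17 ≡ 1.
Smallest exponent giving 1 is 17.

17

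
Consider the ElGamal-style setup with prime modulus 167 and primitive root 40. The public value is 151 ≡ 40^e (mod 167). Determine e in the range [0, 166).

61

Baby-step giant-step with m = ceil(sqrt(166)) = 13.
Baby table (40^j mod 167 for j=0..12):
  0:1  1:40  2:97  3:39  4:57  5:109  6:18  7:52
  8:76  9:34  10:24  11:125  12:157
Giant step factor: 40^(-13) ≡ 43 (mod 167).
Scan 151·43^i mod 167 for i = 0, 1, …:
  i=0: 151   i=1: 147   i=2: 142   i=3: 94
  i=4: 34
Match at i=4, j=9: e = 4·13 + 9 = 61.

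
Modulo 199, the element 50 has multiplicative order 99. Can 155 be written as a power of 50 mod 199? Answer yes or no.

155 ∈ ⟨50⟩ iff 155^99 ≡ 1 (mod 199), since |⟨50⟩| = 99.
155^99 mod 199 = 1.
Since 1 = 1, 155 lies in the subgroup.

yes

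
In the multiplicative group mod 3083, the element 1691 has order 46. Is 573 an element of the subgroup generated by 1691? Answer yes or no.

573 ∈ ⟨1691⟩ iff 573^46 ≡ 1 (mod 3083), since |⟨1691⟩| = 46.
573^46 mod 3083 = 1.
Since 1 = 1, 573 lies in the subgroup.

yes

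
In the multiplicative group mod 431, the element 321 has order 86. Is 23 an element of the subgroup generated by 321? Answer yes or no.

23 ∈ ⟨321⟩ iff 23^86 ≡ 1 (mod 431), since |⟨321⟩| = 86.
23^86 mod 431 = 95.
Since 95 ≠ 1, 23 does not lie in the subgroup.

no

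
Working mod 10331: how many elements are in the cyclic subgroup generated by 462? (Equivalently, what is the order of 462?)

The order of 462 must divide p − 1 = 10330 = 2 · 5 · 1033.
Divisors: 1, 2, 5, 10, 1033, 2066, 5165, 10330.
Check each in increasing order: 462^1 ≡ 462;  462^2 ≡ 6824;  462^5 ≡ 7328;  462^10 ≡ 9377;  462^1033 ≡ 2181;  462^2066 ≡ 4501;  462^5165 ≡ 10330;  462^10330 ≡ 1.
Smallest exponent giving 1 is 10330.

10330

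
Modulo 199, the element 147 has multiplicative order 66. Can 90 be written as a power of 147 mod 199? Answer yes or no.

yes

90 ∈ ⟨147⟩ iff 90^66 ≡ 1 (mod 199), since |⟨147⟩| = 66.
90^66 mod 199 = 1.
Since 1 = 1, 90 lies in the subgroup.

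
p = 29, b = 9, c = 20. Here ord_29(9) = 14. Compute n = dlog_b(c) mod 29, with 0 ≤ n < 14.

Successive powers of 9 modulo 29:
  9^0=1  9^1=9  9^2=23  9^3=4  9^4=7  9^5=5
  9^6=16  9^7=28  9^8=20
So 9^8 ≡ 20 (mod 29), giving n = 8.

8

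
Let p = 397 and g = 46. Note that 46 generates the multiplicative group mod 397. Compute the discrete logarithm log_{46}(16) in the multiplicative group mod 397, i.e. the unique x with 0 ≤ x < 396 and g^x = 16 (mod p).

Baby-step giant-step with m = ceil(sqrt(396)) = 20.
Baby table (46^j mod 397 for j=0..19):
  0:1  1:46  2:131  3:71  4:90  5:170  6:277  7:38
  8:160  9:214  10:316  11:244  12:108  13:204  14:253  15:125
  16:192  17:98  18:141  19:134
Giant step factor: 46^(-20) ≡ 19 (mod 397).
Scan 16·19^i mod 397 for i = 0, 1, …:
  i=0: 16   i=1: 304   i=2: 218   i=3: 172
  i=4: 92   i=5: 160
Match at i=5, j=8: x = 5·20 + 8 = 108.

108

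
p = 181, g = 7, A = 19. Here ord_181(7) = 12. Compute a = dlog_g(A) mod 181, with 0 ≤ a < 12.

Successive powers of 7 modulo 181:
  7^0=1  7^1=7  7^2=49  7^3=162  7^4=48  7^5=155
  7^6=180  7^7=174  7^8=132  7^9=19
So 7^9 ≡ 19 (mod 181), giving a = 9.

9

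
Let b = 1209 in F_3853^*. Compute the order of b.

3852

The order of 1209 must divide p − 1 = 3852 = 2^2 · 3^2 · 107.
Divisors: 1, 2, 3, 4, 6, 9, 12, 18, 36, 107, 214, 321, 428, 642, 963, 1284, 1926, 3852.
Check each in increasing order: 1209^1 ≡ 1209;  1209^2 ≡ 1394;  1209^3 ≡ 1585;  1209^4 ≡ 1324;  1209^6 ≡ 69;  1209^9 ≡ 1481;  1209^12 ≡ 908;  1209^18 ≡ 1004;  1209^36 ≡ 2383;  1209^107 ≡ 3026;  1209^214 ≡ 1948;  1209^321 ≡ 3411;  1209^428 ≡ 3352;  1209^642 ≡ 2714;  1209^963 ≡ 2548;  1209^1284 ≡ 2713;  1209^1926 ≡ 3852;  1209^3852 ≡ 1.
Smallest exponent giving 1 is 3852.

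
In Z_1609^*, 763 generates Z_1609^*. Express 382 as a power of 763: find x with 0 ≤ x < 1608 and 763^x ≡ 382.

628

Baby-step giant-step with m = ceil(sqrt(1608)) = 41.
Baby table (763^j mod 1609 for j=0..40):
  0:1  1:763  2:1320  3:1535  4:1462  5:469  6:649  7:1224
  8:692  9:244  10:1137  11:280  12:1252  13:1139  14:197  15:674
  16:991  17:1512  18:3  19:680  20:742  21:1387  22:1168  23:1407
  24:338  25:454  26:467  27:732  28:193  29:840  30:538  31:199
  32:591  33:413  34:1364  35:1318  36:9  37:431  38:617  39:943
  40:286
Giant step factor: 763^(-41) ≡ 1532 (mod 1609).
Scan 382·1532^i mod 1609 for i = 0, 1, …:
  i=0: 382   i=1: 1157   i=2: 1015   i=3: 686
  i=4: 275   i=5: 1351   i=6: 558   i=7: 477
  i=8: 278   i=9: 1120     …   i=14: 27
  i=15: 1139
Match at i=15, j=13: x = 15·41 + 13 = 628.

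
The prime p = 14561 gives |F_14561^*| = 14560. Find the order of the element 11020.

The order of 11020 must divide p − 1 = 14560 = 2^5 · 5 · 7 · 13.
Divisors: 1, 2, 4, 5, 7, 8, 10, 13, 14, 16, 20, 26, 28, 32, 35, 40, 52, 56, 65, 70, 80, 91, 104, 112, 130, 140, 160, 182, 208, 224, 260, 280, 364, 416, 455, 520, 560, 728, 910, 1040, 1120, 1456, 1820, 2080, 2912, 3640, 7280, 14560.
Check each in increasing order: 11020^1 ≡ 11020;  11020^2 ≡ 1660;  11020^4 ≡ 3571;  11020^5 ≡ 8598;  11020^7 ≡ 2900;  11020^8 ≡ 11166;  11020^10 ≡ 13968;  11020^13 ≡ 4595;  11020^14 ≡ 8303;  11020^16 ≡ 8274;  11020^20 ≡ 2185;  11020^26 ≡ 575;  11020^28 ≡ 8035;  11020^32 ≡ 7815;  11020^35 ≡ 3900;  11020^40 ≡ 12778;  11020^52 ≡ 10283;  11020^56 ≡ 12312;  11020^65 ≡ 14501;  11020^70 ≡ 8316;  11020^80 ≡ 4791;  11020^91 ≡ 9183;  11020^104 ≡ 12668;  11020^112 ≡ 5334;  11020^130 ≡ 3600;  11020^140 ≡ 5667;  11020^160 ≡ 5545;  11020^182 ≡ 4738;  11020^208 ≡ 1443;  11020^224 ≡ 13923;  11020^260 ≡ 710;  11020^280 ≡ 7884;  11020^364 ≡ 10143;  11020^416 ≡ 26;  11020^455 ≡ 11013;  11020^520 ≡ 9026;  11020^560 ≡ 11108;  11020^728 ≡ 6984;  11020^910 ≡ 7600;  11020^1040 ≡ 14442;  11020^1120 ≡ 12311;  11020^1456 ≡ 11467;  11020^1820 ≡ 11074;  11020^2080 ≡ 14161;  11020^2912 ≡ 6259;  11020^3640 ≡ 734;  11020^7280 ≡ 14560;  11020^14560 ≡ 1.
Smallest exponent giving 1 is 14560.

14560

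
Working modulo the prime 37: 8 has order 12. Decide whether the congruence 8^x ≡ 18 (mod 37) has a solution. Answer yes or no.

no

18 ∈ ⟨8⟩ iff 18^12 ≡ 1 (mod 37), since |⟨8⟩| = 12.
18^12 mod 37 = 10.
Since 10 ≠ 1, 18 does not lie in the subgroup.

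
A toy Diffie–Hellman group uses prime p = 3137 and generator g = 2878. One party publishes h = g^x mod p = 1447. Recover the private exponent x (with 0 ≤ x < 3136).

Baby-step giant-step with m = ceil(sqrt(3136)) = 56.
Baby table (2878^j mod 3137 for j=0..55):
  0:1  1:2878  2:1204  3:1864  4:322  5:1301  6:1837  7:1041
  8:163  9:1701  10:1758  11:2680  12:2294  13:1884  14:1416  15:285
  16:1473  17:1207  18:1087  19:797  20:619  21:2803  22:1807  23:2537
  24:1687  25:2247  26:1509  27:1294  28:513  29:2024  30:2800  31:2584
  32:2062  33:2369  34:1281  35:743  36:2057  37:527  38:1535  39:834
  40:447  41:296  42:1761  43:1903  44:2769  45:1202  46:2382  47:1051
  48:710  49:1193  50:1576  51:2763  52:2756  53:1432  54:2415  55:1915
Giant step factor: 2878^(-56) ≡ 2517 (mod 3137).
Scan 1447·2517^i mod 3137 for i = 0, 1, …:
  i=0: 1447   i=1: 42   i=2: 2193   i=3: 1798
  i=4: 2012   i=5: 1086   i=6: 1135   i=7: 2125
  i=8: 40   i=9: 296
Match at i=9, j=41: x = 9·56 + 41 = 545.

545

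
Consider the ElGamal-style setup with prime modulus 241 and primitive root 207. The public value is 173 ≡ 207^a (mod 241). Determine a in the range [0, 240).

71

Baby-step giant-step with m = ceil(sqrt(240)) = 16.
Baby table (207^j mod 241 for j=0..15):
  0:1  1:207  2:192  3:220  4:232  5:65  6:200  7:189
  8:81  9:138  10:128  11:227  12:235  13:204  14:53  15:126
Giant step factor: 207^(-16) ≡ 183 (mod 241).
Scan 173·183^i mod 241 for i = 0, 1, …:
  i=0: 173   i=1: 88   i=2: 198   i=3: 84
  i=4: 189
Match at i=4, j=7: a = 4·16 + 7 = 71.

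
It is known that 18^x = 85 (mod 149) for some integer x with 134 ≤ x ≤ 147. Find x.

140

Compute 18^134 mod 149 = 110, then multiply by 18 repeatedly:
  18^134=110  18^135=43  18^136=29  18^137=75  18^138=9
  18^139=13  18^140=85
Found 85 at exponent 140.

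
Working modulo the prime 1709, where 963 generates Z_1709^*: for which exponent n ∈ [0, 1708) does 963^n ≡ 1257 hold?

Baby-step giant-step with m = ceil(sqrt(1708)) = 42.
Baby table (963^j mod 1709 for j=0..41):
  0:1  1:963  2:1091  3:1307  4:817  5:631  6:958  7:1403
  8:979  9:1118  10:1673  11:1221  12:31  13:800  14:1350  15:1210
  16:1401  17:762  18:645  19:768  20:1296  21:478  22:593  23:253
  24:961  25:874  26:834  27:1621  28:706  29:1405  30:1196  31:1591
  32:869  33:1146  34:1293  35:1007  36:738  37:1459  38:219  39:690
  40:1378  41:830
Giant step factor: 963^(-42) ≡ 1470 (mod 1709).
Scan 1257·1470^i mod 1709 for i = 0, 1, …:
  i=0: 1257   i=1: 361   i=2: 880   i=3: 1596
  i=4: 1372   i=5: 220   i=6: 399   i=7: 343
  i=8: 55   i=9: 527     …   i=30: 1304
  i=31: 1091
Match at i=31, j=2: n = 31·42 + 2 = 1304.

1304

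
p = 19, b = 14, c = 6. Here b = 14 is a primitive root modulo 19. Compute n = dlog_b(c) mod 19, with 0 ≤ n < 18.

Successive powers of 14 modulo 19:
  14^0=1  14^1=14  14^2=6
So 14^2 ≡ 6 (mod 19), giving n = 2.

2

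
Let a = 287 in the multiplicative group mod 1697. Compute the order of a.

1696

The order of 287 must divide p − 1 = 1696 = 2^5 · 53.
Divisors: 1, 2, 4, 8, 16, 32, 53, 106, 212, 424, 848, 1696.
Check each in increasing order: 287^1 ≡ 287;  287^2 ≡ 913;  287^4 ≡ 342;  287^8 ≡ 1568;  287^16 ≡ 1368;  287^32 ≡ 1330;  287^53 ≡ 1642;  287^106 ≡ 1328;  287^212 ≡ 401;  287^424 ≡ 1283;  287^848 ≡ 1696;  287^1696 ≡ 1.
Smallest exponent giving 1 is 1696.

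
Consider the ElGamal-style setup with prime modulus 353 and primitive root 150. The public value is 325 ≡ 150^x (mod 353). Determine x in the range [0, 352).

Baby-step giant-step with m = ceil(sqrt(352)) = 19.
Baby table (150^j mod 353 for j=0..18):
  0:1  1:150  2:261  3:320  4:345  5:212  6:30  7:264
  8:64  9:69  10:113  11:6  12:194  13:154  14:155  15:305
  16:213  17:180  18:172
Giant step factor: 150^(-19) ≡ 205 (mod 353).
Scan 325·205^i mod 353 for i = 0, 1, …:
  i=0: 325   i=1: 261
Match at i=1, j=2: x = 1·19 + 2 = 21.

21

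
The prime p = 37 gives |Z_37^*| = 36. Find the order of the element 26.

3

The order of 26 must divide p − 1 = 36 = 2^2 · 3^2.
Divisors: 1, 2, 3, 4, 6, 9, 12, 18, 36.
Check each in increasing order: 26^1 ≡ 26;  26^2 ≡ 10;  26^3 ≡ 1.
Smallest exponent giving 1 is 3.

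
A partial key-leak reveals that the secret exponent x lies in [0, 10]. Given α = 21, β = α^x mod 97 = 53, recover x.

Compute 21^0 mod 97 = 1, then multiply by 21 repeatedly:
  21^0=1  21^1=21  21^2=53
Found 53 at exponent 2.

2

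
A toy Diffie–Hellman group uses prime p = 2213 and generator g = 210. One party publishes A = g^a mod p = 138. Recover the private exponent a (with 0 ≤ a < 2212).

895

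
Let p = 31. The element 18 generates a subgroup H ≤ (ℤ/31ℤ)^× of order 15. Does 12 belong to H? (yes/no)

no

12 ∈ ⟨18⟩ iff 12^15 ≡ 1 (mod 31), since |⟨18⟩| = 15.
12^15 mod 31 = 30.
Since 30 ≠ 1, 12 does not lie in the subgroup.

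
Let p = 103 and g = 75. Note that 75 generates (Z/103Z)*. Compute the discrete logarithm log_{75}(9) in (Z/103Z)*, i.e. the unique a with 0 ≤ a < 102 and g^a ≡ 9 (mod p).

84

Baby-step giant-step with m = ceil(sqrt(102)) = 11.
Baby table (75^j mod 103 for j=0..10):
  0:1  1:75  2:63  3:90  4:55  5:5  6:66  7:6
  8:38  9:69  10:25
Giant step factor: 75^(-11) ≡ 54 (mod 103).
Scan 9·54^i mod 103 for i = 0, 1, …:
  i=0: 9   i=1: 74   i=2: 82   i=3: 102
  i=4: 49   i=5: 71   i=6: 23   i=7: 6
Match at i=7, j=7: a = 7·11 + 7 = 84.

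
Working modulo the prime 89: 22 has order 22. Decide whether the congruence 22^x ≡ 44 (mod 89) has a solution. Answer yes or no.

⟨22⟩ has order 22; its elements mod 89 are {1, 2, 4, 8, 11, 16, 22, 25, 32, 39, 44, 45, 50, 57, 64, 67, 73, 78, 81, 85, 87, 88}.
44 is in this set.

yes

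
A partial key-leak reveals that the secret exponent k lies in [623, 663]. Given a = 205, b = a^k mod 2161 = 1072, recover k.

Compute 205^623 mod 2161 = 1518, then multiply by 205 repeatedly:
  205^623=1518  205^624=6  205^625=1230  205^626=1474  205^627=1791
  205^628=1946  205^629=1306  205^630=1927  205^631=1733  205^632=861
  205^633=1464  205^634=1902  205^635=930  205^636=482  205^637=1565
  205^638=997  205^639=1251  205^640=1457  205^641=467  205^642=651
  205^643=1634  205^644=15  205^645=914  205^646=1524  205^647=1236
  205^648=543  205^649=1104  205^650=1576  205^651=1091  205^652=1072
Found 1072 at exponent 652.

652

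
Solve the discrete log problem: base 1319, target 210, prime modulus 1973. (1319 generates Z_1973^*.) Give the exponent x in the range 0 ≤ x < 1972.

Baby-step giant-step with m = ceil(sqrt(1972)) = 45.
Baby table (1319^j mod 1973 for j=0..44):
  0:1  1:1319  2:1548  3:1730  4:1082  5:679  6:1832  7:1456
  8:735  9:722  10:1332  11:938  12:151  13:1869  14:934  15:794
  16:1596  17:1906  18:412  19:853  20:497  21:507  22:1859  23:1555
  24:1098  25:80  26:951  27:1514  28:290  29:1721  30:1049  31:558
  32:73  33:1583  34:543  35:18  36:66  37:242  38:1545  39:1719
  40:384  41:1408  42:559  43:1392  44:1158
Giant step factor: 1319^(-45) ≡ 1072 (mod 1973).
Scan 210·1072^i mod 1973 for i = 0, 1, …:
  i=0: 210   i=1: 198   i=2: 1145   i=3: 234
  i=4: 277   i=5: 994   i=6: 148   i=7: 816
  i=8: 713   i=9: 785     …   i=31: 1314
  i=32: 1859
Match at i=32, j=22: x = 32·45 + 22 = 1462.

1462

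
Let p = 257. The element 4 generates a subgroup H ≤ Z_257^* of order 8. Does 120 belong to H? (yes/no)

120 ∈ ⟨4⟩ iff 120^8 ≡ 1 (mod 257), since |⟨4⟩| = 8.
120^8 mod 257 = 241.
Since 241 ≠ 1, 120 does not lie in the subgroup.

no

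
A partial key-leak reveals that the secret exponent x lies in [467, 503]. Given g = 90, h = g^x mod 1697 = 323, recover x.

469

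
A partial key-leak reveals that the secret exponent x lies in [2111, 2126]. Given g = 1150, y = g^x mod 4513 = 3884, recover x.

2118

Compute 1150^2111 mod 4513 = 2927, then multiply by 1150 repeatedly:
  1150^2111=2927  1150^2112=3865  1150^2113=3958  1150^2114=2596  1150^2115=2307
  1150^2116=3919  1150^2117=2876  1150^2118=3884
Found 3884 at exponent 2118.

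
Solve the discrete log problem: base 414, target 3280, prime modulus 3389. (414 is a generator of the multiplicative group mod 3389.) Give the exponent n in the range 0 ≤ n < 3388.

2025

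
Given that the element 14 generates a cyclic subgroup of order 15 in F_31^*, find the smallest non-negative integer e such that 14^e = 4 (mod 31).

9

Successive powers of 14 modulo 31:
  14^0=1  14^1=14  14^2=10  14^3=16  14^4=7  14^5=5
  14^6=8  14^7=19  14^8=18  14^9=4
So 14^9 ≡ 4 (mod 31), giving e = 9.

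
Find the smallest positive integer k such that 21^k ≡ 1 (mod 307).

The order of 21 must divide p − 1 = 306 = 2 · 3^2 · 17.
Divisors: 1, 2, 3, 6, 9, 17, 18, 34, 51, 102, 153, 306.
Check each in increasing order: 21^1 ≡ 21;  21^2 ≡ 134;  21^3 ≡ 51;  21^6 ≡ 145;  21^9 ≡ 27;  21^17 ≡ 254;  21^18 ≡ 115;  21^34 ≡ 46;  21^51 ≡ 18;  21^102 ≡ 17;  21^153 ≡ 306;  21^306 ≡ 1.
Smallest exponent giving 1 is 306.

306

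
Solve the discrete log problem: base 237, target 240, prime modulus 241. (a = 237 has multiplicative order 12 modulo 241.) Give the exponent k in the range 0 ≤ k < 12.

6

Successive powers of 237 modulo 241:
  237^0=1  237^1=237  237^2=16  237^3=177  237^4=15  237^5=181
  237^6=240
So 237^6 ≡ 240 (mod 241), giving k = 6.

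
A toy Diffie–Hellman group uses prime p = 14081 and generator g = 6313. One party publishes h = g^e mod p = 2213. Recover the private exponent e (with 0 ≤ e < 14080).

2665

Baby-step giant-step with m = ceil(sqrt(14080)) = 119.
Baby table (6313^j mod 14081 for j=0..118):
  0:1  1:6313  2:4739  3:9263  4:13007  5:6880  6:7636  7:6805
  8:12915  9:3405  10:8159  11:13550  12:13156  13:4090  14:9697  15:7054
  16:7780  17:612  18:5362  19:13663  20:8394  21:4519  22:341  23:12421
  24:10765  25:4539  26:13953  27:8634  28:12972  29:11221  30:10743  31:6463
  32:8262  33:1982  34:8438  35:671  36:11723  37:11644  38:5752  39:11558
  40:11993  41:12353  42:3911  43:6150  44:3633  45:11261  46:9805  47:12970
  48:12676  49:1265  50:2018  51:10410  52:2303  53:7247  54:1142  55:14055
  56:4834  57:3515  58:12620  59:13843  60:4173  61:12679  62:6123  63:2154
  64:10037  65:13162  66:13806  67:9969  68:6308  69:1336  70:13730  71:8935
  72:12250  73:1398  74:10868  75:7052  76:9235  77:5215  78:917  79:1730
  80:8715  81:3328  82:812  83:672  84:3955  85:2302  86:934  87:10484
  88:4792  89:5908  90:10716  91:4984  92:7038  93:5339  94:9274  95:12045
  96:2685  97:10962  98:9072  99:4109  100:2915  101:12609  102:724  103:8368
  104:9353  105:3856  106:10960  107:10527  108:8712  109:12551  110:676  111:1045
  112:7177  113:9824  114:6188  115:4150  116:8290  117:9774  118:320
Giant step factor: 6313^(-119) ≡ 11681 (mod 14081).
Scan 2213·11681^i mod 14081 for i = 0, 1, …:
  i=0: 2213   i=1: 11418   i=2: 12507   i=3: 3892
  i=4: 8984   i=5: 10492   i=6: 10109   i=7: 14044
  i=8: 4314   i=9: 10016     …   i=21: 992
  i=22: 12970
Match at i=22, j=47: e = 22·119 + 47 = 2665.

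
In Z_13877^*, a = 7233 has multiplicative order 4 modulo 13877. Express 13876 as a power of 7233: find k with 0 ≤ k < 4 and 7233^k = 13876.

2

Successive powers of 7233 modulo 13877:
  7233^0=1  7233^1=7233  7233^2=13876
So 7233^2 ≡ 13876 (mod 13877), giving k = 2.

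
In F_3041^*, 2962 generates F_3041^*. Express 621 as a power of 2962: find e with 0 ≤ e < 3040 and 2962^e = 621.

Baby-step giant-step with m = ceil(sqrt(3040)) = 56.
Baby table (2962^j mod 3041 for j=0..55):
  0:1  1:2962  2:159  3:2644  4:953  5:738  6:2518  7:1784
  8:1991  9:843  10:305  11:233  12:2880  13:555  14:1770  15:56
  16:1658  17:2822  18:2096  19:1671  20:1795  21:1122  22:2592  23:2020
  24:1593  25:1875  26:884  27:107  28:670  29:1808  30:95  31:1618
  32:2941  33:1818  34:2346  35:167  36:2012  37:2225  38:603  39:1019
  40:1606  41:848  42:2951  43:1028  44:895  45:2279  46:2419  47:482
  48:1455  49:613  50:229  51:155  52:2960  53:317  54:2326  55:1747
Giant step factor: 2962^(-56) ≡ 2752 (mod 3041).
Scan 621·2752^i mod 3041 for i = 0, 1, …:
  i=0: 621   i=1: 2991   i=2: 2286   i=3: 2284
  i=4: 2862   i=5: 34   i=6: 2338   i=7: 2461
  i=8: 365   i=9: 950     …   i=49: 1557
  i=50: 95
Match at i=50, j=30: e = 50·56 + 30 = 2830.

2830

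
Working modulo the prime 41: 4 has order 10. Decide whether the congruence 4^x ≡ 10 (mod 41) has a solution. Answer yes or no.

yes

⟨4⟩ has order 10; its elements mod 41 are {1, 4, 10, 16, 18, 23, 25, 31, 37, 40}.
10 is in this set.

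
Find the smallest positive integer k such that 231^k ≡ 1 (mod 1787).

893

The order of 231 must divide p − 1 = 1786 = 2 · 19 · 47.
Divisors: 1, 2, 19, 38, 47, 94, 893, 1786.
Check each in increasing order: 231^1 ≡ 231;  231^2 ≡ 1538;  231^19 ≡ 1220;  231^38 ≡ 1616;  231^47 ≡ 1571;  231^94 ≡ 194;  231^893 ≡ 1.
Smallest exponent giving 1 is 893.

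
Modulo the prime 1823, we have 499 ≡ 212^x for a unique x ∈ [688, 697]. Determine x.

689

Compute 212^688 mod 1823 = 1404, then multiply by 212 repeatedly:
  212^688=1404  212^689=499
Found 499 at exponent 689.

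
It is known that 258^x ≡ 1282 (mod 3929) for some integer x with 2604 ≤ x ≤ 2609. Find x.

Compute 258^2604 mod 3929 = 3653, then multiply by 258 repeatedly:
  258^2604=3653  258^2605=3443  258^2606=340  258^2607=1282
Found 1282 at exponent 2607.

2607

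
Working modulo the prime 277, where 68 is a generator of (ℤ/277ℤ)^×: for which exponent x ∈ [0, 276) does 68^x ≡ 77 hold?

185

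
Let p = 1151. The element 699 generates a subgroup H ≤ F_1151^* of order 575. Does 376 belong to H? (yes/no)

376 ∈ ⟨699⟩ iff 376^575 ≡ 1 (mod 1151), since |⟨699⟩| = 575.
376^575 mod 1151 = 1.
Since 1 = 1, 376 lies in the subgroup.

yes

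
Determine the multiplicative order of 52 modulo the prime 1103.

1102

The order of 52 must divide p − 1 = 1102 = 2 · 19 · 29.
Divisors: 1, 2, 19, 29, 38, 58, 551, 1102.
Check each in increasing order: 52^1 ≡ 52;  52^2 ≡ 498;  52^19 ≡ 1034;  52^29 ≡ 814;  52^38 ≡ 349;  52^58 ≡ 796;  52^551 ≡ 1102;  52^1102 ≡ 1.
Smallest exponent giving 1 is 1102.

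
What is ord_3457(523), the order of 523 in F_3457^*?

The order of 523 must divide p − 1 = 3456 = 2^7 · 3^3.
Divisors: 1, 2, 3, 4, 6, 8, 9, 12, 16, 18, 24, 27, 32, 36, 48, 54, 64, 72, 96, 108, 128, 144, 192, 216, 288, 384, 432, 576, 864, 1152, 1728, 3456.
Check each in increasing order: 523^1 ≡ 523;  523^2 ≡ 426;  523^3 ≡ 1550;  523^4 ≡ 1712;  523^6 ≡ 3342;  523^8 ≡ 2865;  523^9 ≡ 1514;  523^12 ≡ 2854;  523^16 ≡ 1307;  523^18 ≡ 205;  523^24 ≡ 624;  523^27 ≡ 2697;  523^32 ≡ 491;  523^36 ≡ 541;  523^48 ≡ 2192;  523^54 ≡ 281;  523^64 ≡ 2548;  523^72 ≡ 2293;  523^96 ≡ 3091;  523^108 ≡ 2907;  523^128 ≡ 58;  523^144 ≡ 3209;  523^192 ≡ 2590;  523^216 ≡ 1741;  523^288 ≡ 2735;  523^384 ≡ 1520;  523^432 ≡ 2749;  523^576 ≡ 2734;  523^864 ≡ 3456;  523^1152 ≡ 722;  523^1728 ≡ 1.
Smallest exponent giving 1 is 1728.

1728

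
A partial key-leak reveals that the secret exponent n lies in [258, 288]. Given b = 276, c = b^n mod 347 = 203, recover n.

283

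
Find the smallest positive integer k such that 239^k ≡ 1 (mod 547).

39

The order of 239 must divide p − 1 = 546 = 2 · 3 · 7 · 13.
Divisors: 1, 2, 3, 6, 7, 13, 14, 21, 26, 39, 42, 78, 91, 182, 273, 546.
Check each in increasing order: 239^1 ≡ 239;  239^2 ≡ 233;  239^3 ≡ 440;  239^6 ≡ 509;  239^7 ≡ 217;  239^13 ≡ 506;  239^14 ≡ 47;  239^21 ≡ 353;  239^26 ≡ 40;  239^39 ≡ 1.
Smallest exponent giving 1 is 39.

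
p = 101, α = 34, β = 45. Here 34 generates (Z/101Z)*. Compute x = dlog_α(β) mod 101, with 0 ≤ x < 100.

2

Baby-step giant-step with m = ceil(sqrt(100)) = 10.
Baby table (34^j mod 101 for j=0..9):
  0:1  1:34  2:45  3:15  4:5  5:69  6:23  7:75
  8:25  9:42
Giant step factor: 34^(-10) ≡ 65 (mod 101).
Scan 45·65^i mod 101 for i = 0, 1, …:
  i=0: 45
Match at i=0, j=2: x = 0·10 + 2 = 2.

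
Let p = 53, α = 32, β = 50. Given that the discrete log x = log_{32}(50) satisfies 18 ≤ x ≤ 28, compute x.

19

Compute 32^18 mod 53 = 38, then multiply by 32 repeatedly:
  32^18=38  32^19=50
Found 50 at exponent 19.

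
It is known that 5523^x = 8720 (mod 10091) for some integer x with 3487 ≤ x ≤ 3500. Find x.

3496

Compute 5523^3487 mod 10091 = 5268, then multiply by 5523 repeatedly:
  5523^3487=5268  5523^3488=2811  5523^3489=5195  5523^3490=3272  5523^3491=8366
  5523^3492=8820  5523^3493=3603  5523^3494=10008  5523^3495=5777  5523^3496=8720
Found 8720 at exponent 3496.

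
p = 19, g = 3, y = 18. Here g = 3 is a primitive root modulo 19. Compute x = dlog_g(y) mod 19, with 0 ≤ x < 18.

9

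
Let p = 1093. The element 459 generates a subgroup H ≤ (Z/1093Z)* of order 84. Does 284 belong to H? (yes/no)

284 ∈ ⟨459⟩ iff 284^84 ≡ 1 (mod 1093), since |⟨459⟩| = 84.
284^84 mod 1093 = 1.
Since 1 = 1, 284 lies in the subgroup.

yes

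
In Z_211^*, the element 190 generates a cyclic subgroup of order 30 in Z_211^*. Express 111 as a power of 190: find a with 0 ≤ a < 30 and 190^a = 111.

13

Successive powers of 190 modulo 211:
  190^0=1  190^1=190  190^2=19  190^3=23  190^4=150  190^5=15
  190^6=107  190^7=74  190^8=134  190^9=140  190^10=14  190^11=128
  190^12=55  190^13=111
So 190^13 ≡ 111 (mod 211), giving a = 13.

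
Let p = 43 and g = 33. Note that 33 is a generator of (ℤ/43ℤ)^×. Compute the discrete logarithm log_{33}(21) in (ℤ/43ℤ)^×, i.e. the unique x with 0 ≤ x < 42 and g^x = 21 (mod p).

12

Successive powers of 33 modulo 43:
  33^0=1  33^1=33  33^2=14  33^3=32  33^4=24  33^5=18
  33^6=35  33^7=37  33^8=17  33^9=2  33^10=23  33^11=28
  33^12=21
So 33^12 ≡ 21 (mod 43), giving x = 12.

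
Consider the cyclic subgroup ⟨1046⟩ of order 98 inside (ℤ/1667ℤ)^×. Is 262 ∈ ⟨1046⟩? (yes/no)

yes

262 ∈ ⟨1046⟩ iff 262^98 ≡ 1 (mod 1667), since |⟨1046⟩| = 98.
262^98 mod 1667 = 1.
Since 1 = 1, 262 lies in the subgroup.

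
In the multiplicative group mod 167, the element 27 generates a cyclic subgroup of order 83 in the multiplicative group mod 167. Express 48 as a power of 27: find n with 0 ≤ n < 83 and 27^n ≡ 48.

58

Baby-step giant-step with m = ceil(sqrt(83)) = 10.
Baby table (27^j mod 167 for j=0..9):
  0:1  1:27  2:61  3:144  4:47  5:100  6:28  7:88
  8:38  9:24
Giant step factor: 27^(-10) ≡ 25 (mod 167).
Scan 48·25^i mod 167 for i = 0, 1, …:
  i=0: 48   i=1: 31   i=2: 107   i=3: 3
  i=4: 75   i=5: 38
Match at i=5, j=8: n = 5·10 + 8 = 58.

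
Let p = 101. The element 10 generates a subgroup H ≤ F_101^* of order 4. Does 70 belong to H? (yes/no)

⟨10⟩ has order 4; its elements mod 101 are {1, 10, 91, 100}.
70 is not in this set.

no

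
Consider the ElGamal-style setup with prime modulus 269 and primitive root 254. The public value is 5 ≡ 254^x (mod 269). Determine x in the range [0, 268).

48

Baby-step giant-step with m = ceil(sqrt(268)) = 17.
Baby table (254^j mod 269 for j=0..16):
  0:1  1:254  2:225  3:122  4:53  5:12  6:89  7:10
  8:119  9:98  10:144  11:261  12:120  13:83  14:100  15:114
  16:173
Giant step factor: 254^(-17) ≡ 17 (mod 269).
Scan 5·17^i mod 269 for i = 0, 1, …:
  i=0: 5   i=1: 85   i=2: 100
Match at i=2, j=14: x = 2·17 + 14 = 48.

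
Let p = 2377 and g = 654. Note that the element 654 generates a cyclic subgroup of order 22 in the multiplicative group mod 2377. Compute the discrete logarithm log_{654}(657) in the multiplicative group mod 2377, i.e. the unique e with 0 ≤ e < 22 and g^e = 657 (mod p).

Successive powers of 654 modulo 2377:
  654^0=1  654^1=654  654^2=2233  654^3=904  654^4=1720  654^5=559
  654^6=1905  654^7=322  654^8=1412  654^9=1172  654^10=1094  654^11=2376
  654^12=1723  654^13=144  654^14=1473  654^15=657
So 654^15 ≡ 657 (mod 2377), giving e = 15.

15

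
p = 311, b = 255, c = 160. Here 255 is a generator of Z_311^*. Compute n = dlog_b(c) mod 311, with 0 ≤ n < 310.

6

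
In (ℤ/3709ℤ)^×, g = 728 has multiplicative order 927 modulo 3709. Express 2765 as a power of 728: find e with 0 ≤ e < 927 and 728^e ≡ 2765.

19

Baby-step giant-step with m = ceil(sqrt(927)) = 31.
Baby table (728^j mod 3709 for j=0..30):
  0:1  1:728  2:3306  3:3336  4:2922  5:1959  6:1896  7:540
  8:3675  9:1211  10:2575  11:1555  12:795  13:156  14:2298  15:185
  16:1156  17:3334  18:1466  19:2765  20:2642  21:2114  22:3466  23:1128
  24:1495  25:1623  26:2082  27:2424  28:2897  29:2304  30:844
Giant step factor: 728^(-31) ≡ 867 (mod 3709).
Scan 2765·867^i mod 3709 for i = 0, 1, …:
  i=0: 2765
Match at i=0, j=19: e = 0·31 + 19 = 19.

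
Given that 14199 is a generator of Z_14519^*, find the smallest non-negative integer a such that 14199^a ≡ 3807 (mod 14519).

10528

Baby-step giant-step with m = ceil(sqrt(14518)) = 121.
Baby table (14199^j mod 14519 for j=0..120):
  0:1  1:14199  2:767  3:1383  4:7529  5:874  6:10700  7:2484
  8:3665  9:3239  10:8888  11:1564  12:7685  13:9030  14:14200  15:447
  16:2150  17:8912  18:8403  19:11574  20:13184  21:6149  22:6904  23:12127
  24:10452  25:9249  26:2196  27:8711  28:128  29:2597  30:11062  31:2796
  32:5458  33:10239  34:4814  35:13053  36:4512  37:8060  38:5182  39:11445
  40:10907  41:8839  42:2725  43:13659  44:13858  45:8254  46:1178  47:534
  48:3348  49:3046  50:12572  51:13242  52:2108  53:7833  54:5227  55:11564
  56:1865  57:12998  58:7593  59:9432  60:1712  61:3882  62:6394  63:1099
  64:11295  65:831  66:9941  67:13060  68:2272  69:13429  70:344  71:6072
  72:2506  73:11144  74:5594  75:10276  76:7493  77:12394  78:12126  79:10772
  80:8482  81:813  82:1182  83:13773  84:6416  85:8578  86:13650  87:2219
  88:1351  89:3250  90:5368  91:10001  92:8379  93:4735  94:9295  95:1995
  96:436  97:5670  98:475  99:7709  100:1350  101:3570  102:4601  103:8618
  104:850  105:3861  106:13114  107:14030  108:11290  109:2431  110:6106  111:6145
  112:8184  113:9059  114:4920  115:8171  116:13219  117:9468  118:4711  119:2456
  120:12625
Giant step factor: 14199^(-121) ≡ 10735 (mod 14519).
Scan 3807·10735^i mod 14519 for i = 0, 1, …:
  i=0: 3807   i=1: 11679   i=2: 2500   i=3: 6388
  i=4: 1943   i=5: 8821   i=6: 517   i=7: 3737
  i=8: 698   i=9: 1226     …   i=86: 13721
  i=87: 14199
Match at i=87, j=1: a = 87·121 + 1 = 10528.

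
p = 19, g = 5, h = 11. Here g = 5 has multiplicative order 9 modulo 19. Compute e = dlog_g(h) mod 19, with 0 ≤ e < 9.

Successive powers of 5 modulo 19:
  5^0=1  5^1=5  5^2=6  5^3=11
So 5^3 ≡ 11 (mod 19), giving e = 3.

3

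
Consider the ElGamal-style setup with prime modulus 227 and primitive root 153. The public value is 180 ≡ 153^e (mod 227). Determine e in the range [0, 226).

Baby-step giant-step with m = ceil(sqrt(226)) = 16.
Baby table (153^j mod 227 for j=0..15):
  0:1  1:153  2:28  3:198  4:103  5:96  6:160  7:191
  8:167  9:127  10:136  11:151  12:176  13:142  14:161  15:117
Giant step factor: 153^(-16) ≡ 78 (mod 227).
Scan 180·78^i mod 227 for i = 0, 1, …:
  i=0: 180   i=1: 193   i=2: 72   i=3: 168
  i=4: 165   i=5: 158   i=6: 66   i=7: 154
  i=8: 208   i=9: 107   i=10: 174   i=11: 179
  i=12: 115   i=13: 117
Match at i=13, j=15: e = 13·16 + 15 = 223.

223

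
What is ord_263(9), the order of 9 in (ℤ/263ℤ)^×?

131

The order of 9 must divide p − 1 = 262 = 2 · 131.
Divisors: 1, 2, 131, 262.
Check each in increasing order: 9^1 ≡ 9;  9^2 ≡ 81;  9^131 ≡ 1.
Smallest exponent giving 1 is 131.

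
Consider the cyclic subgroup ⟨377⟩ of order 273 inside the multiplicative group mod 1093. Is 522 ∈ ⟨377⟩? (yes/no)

522 ∈ ⟨377⟩ iff 522^273 ≡ 1 (mod 1093), since |⟨377⟩| = 273.
522^273 mod 1093 = 530.
Since 530 ≠ 1, 522 does not lie in the subgroup.

no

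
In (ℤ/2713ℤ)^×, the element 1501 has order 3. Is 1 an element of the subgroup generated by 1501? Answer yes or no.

yes

⟨1501⟩ has order 3; its elements mod 2713 are {1, 1211, 1501}.
1 is in this set.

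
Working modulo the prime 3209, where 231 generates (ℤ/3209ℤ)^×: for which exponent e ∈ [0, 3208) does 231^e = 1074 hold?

816

Baby-step giant-step with m = ceil(sqrt(3208)) = 57.
Baby table (231^j mod 3209 for j=0..56):
  0:1  1:231  2:2017  3:622  4:2486  5:3064  6:1804  7:2763
  8:2871  9:2147  10:1771  11:1558  12:490  13:875  14:3167  15:3134
  16:1929  17:2757  18:1485  19:2881  20:1248  21:2687  22:1360  23:2887
  24:2634  25:1953  26:1883  27:1758  28:1764  29:3150  30:2416  31:2939
  32:1810  33:940  34:2137  35:2670  36:642  37:688  38:1687  39:1408
  40:1139  41:3180  42:2928  43:2478  44:1216  45:1713  46:996  47:2237
  48:98  49:175  50:1917  51:3194  52:2953  53:1835  54:297  55:1218
  56:2175
Giant step factor: 231^(-57) ≡ 1334 (mod 3209).
Scan 1074·1334^i mod 3209 for i = 0, 1, …:
  i=0: 1074   i=1: 1502   i=2: 1252   i=3: 1488
  i=4: 1830   i=5: 2380   i=6: 1219   i=7: 2392
  i=8: 1182   i=9: 1169     …   i=13: 2207
  i=14: 1485
Match at i=14, j=18: e = 14·57 + 18 = 816.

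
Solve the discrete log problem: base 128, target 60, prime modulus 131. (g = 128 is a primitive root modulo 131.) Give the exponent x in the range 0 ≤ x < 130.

110

Baby-step giant-step with m = ceil(sqrt(130)) = 12.
Baby table (128^j mod 131 for j=0..11):
  0:1  1:128  2:9  3:104  4:81  5:19  6:74  7:40
  8:11  9:98  10:99  11:96
Giant step factor: 128^(-12) ≡ 5 (mod 131).
Scan 60·5^i mod 131 for i = 0, 1, …:
  i=0: 60   i=1: 38   i=2: 59   i=3: 33
  i=4: 34   i=5: 39   i=6: 64   i=7: 58
  i=8: 28   i=9: 9
Match at i=9, j=2: x = 9·12 + 2 = 110.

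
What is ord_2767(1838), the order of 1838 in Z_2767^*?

The order of 1838 must divide p − 1 = 2766 = 2 · 3 · 461.
Divisors: 1, 2, 3, 6, 461, 922, 1383, 2766.
Check each in increasing order: 1838^1 ≡ 1838;  1838^2 ≡ 2504;  1838^3 ≡ 831;  1838^6 ≡ 1578;  1838^461 ≡ 329;  1838^922 ≡ 328;  1838^1383 ≡ 2766;  1838^2766 ≡ 1.
Smallest exponent giving 1 is 2766.

2766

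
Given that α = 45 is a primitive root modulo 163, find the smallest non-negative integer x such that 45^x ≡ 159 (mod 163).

137

Baby-step giant-step with m = ceil(sqrt(162)) = 13.
Baby table (45^j mod 163 for j=0..12):
  0:1  1:45  2:69  3:8  4:34  5:63  6:64  7:109
  8:15  9:23  10:57  11:120  12:21
Giant step factor: 45^(-13) ≡ 79 (mod 163).
Scan 159·79^i mod 163 for i = 0, 1, …:
  i=0: 159   i=1: 10   i=2: 138   i=3: 144
  i=4: 129   i=5: 85   i=6: 32   i=7: 83
  i=8: 37   i=9: 152   i=10: 109
Match at i=10, j=7: x = 10·13 + 7 = 137.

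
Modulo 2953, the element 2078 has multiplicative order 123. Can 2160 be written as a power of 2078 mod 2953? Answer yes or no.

no

2160 ∈ ⟨2078⟩ iff 2160^123 ≡ 1 (mod 2953), since |⟨2078⟩| = 123.
2160^123 mod 2953 = 2497.
Since 2497 ≠ 1, 2160 does not lie in the subgroup.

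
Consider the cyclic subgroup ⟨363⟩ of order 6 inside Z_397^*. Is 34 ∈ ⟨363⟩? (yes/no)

yes

34 ∈ ⟨363⟩ iff 34^6 ≡ 1 (mod 397), since |⟨363⟩| = 6.
34^6 mod 397 = 1.
Since 1 = 1, 34 lies in the subgroup.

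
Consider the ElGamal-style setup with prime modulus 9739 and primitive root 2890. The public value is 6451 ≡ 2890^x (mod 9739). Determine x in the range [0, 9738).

6638

Baby-step giant-step with m = ceil(sqrt(9738)) = 99.
Baby table (2890^j mod 9739 for j=0..98):
  0:1  1:2890  2:5777  3:2884  4:7915  5:7178  6:350  7:8383
  8:5977  9:6283  10:4374  11:9377  12:5632  13:2611  14:7804  15:7775
  16:1877  17:9646  18:3922  19:8123  20:4480  21:4069  22:4437  23:6406
  24:9240  25:9001  26:21  27:2256  28:4449  29:2130  30:652  31:4653
  32:7350  33:741  34:8649  35:5336  36:4203  37:2137  38:1404  39:6136
  40:8060  41:7451  42:461  43:7786  44:4450  45:5020  46:6429  47:7537
  48:5526  49:7919  50:8999  51:3980  52:441  53:8420  54:5778  55:5774
  56:3953  57:323  58:8265  59:5822  60:6327  61:4927  62:612  63:5921
  64:267  65:2249  66:3697  67:647  68:9681  69:7682  70:5799  71:8030
  72:8402  73:2453  74:8917  75:736  76:3938  77:5668  78:9261  79:1518
  80:4470  81:4386  82:5101  83:6783  84:8002  85:5394  86:6260  87:6077
  88:3113  89:7473  90:5607  91:8273  92:9464  93:3848  94:8521  95:5498
  96:4911  97:3067  98:1140
Giant step factor: 2890^(-99) ≡ 432 (mod 9739).
Scan 6451·432^i mod 9739 for i = 0, 1, …:
  i=0: 6451   i=1: 1478   i=2: 5461   i=3: 2314
  i=4: 6270   i=5: 1198   i=6: 1369   i=7: 7068
  i=8: 5069   i=9: 8272     …   i=66: 9440
  i=67: 7178
Match at i=67, j=5: x = 67·99 + 5 = 6638.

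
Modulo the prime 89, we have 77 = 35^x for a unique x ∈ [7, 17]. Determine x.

Compute 35^7 mod 89 = 3, then multiply by 35 repeatedly:
  35^7=3  35^8=16  35^9=26  35^10=20  35^11=77
Found 77 at exponent 11.

11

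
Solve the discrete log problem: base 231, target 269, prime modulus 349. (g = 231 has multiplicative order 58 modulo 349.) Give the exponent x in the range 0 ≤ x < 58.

Baby-step giant-step with m = ceil(sqrt(58)) = 8.
Baby table (231^j mod 349 for j=0..7):
  0:1  1:231  2:313  3:60  4:249  5:283  6:110  7:282
Giant step factor: 231^(-8) ≡ 274 (mod 349).
Scan 269·274^i mod 349 for i = 0, 1, …:
  i=0: 269   i=1: 67   i=2: 210   i=3: 304
  i=4: 234   i=5: 249
Match at i=5, j=4: x = 5·8 + 4 = 44.

44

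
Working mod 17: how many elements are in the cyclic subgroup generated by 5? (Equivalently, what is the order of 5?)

16

The order of 5 must divide p − 1 = 16 = 2^4.
Divisors: 1, 2, 4, 8, 16.
Check each in increasing order: 5^1 ≡ 5;  5^2 ≡ 8;  5^4 ≡ 13;  5^8 ≡ 16;  5^16 ≡ 1.
Smallest exponent giving 1 is 16.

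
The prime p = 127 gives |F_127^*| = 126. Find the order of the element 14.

126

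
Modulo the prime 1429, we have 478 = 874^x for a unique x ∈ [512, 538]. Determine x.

530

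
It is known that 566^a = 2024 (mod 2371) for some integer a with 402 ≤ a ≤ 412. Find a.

Compute 566^402 mod 2371 = 400, then multiply by 566 repeatedly:
  566^402=400  566^403=1155  566^404=1705  566^405=33  566^406=2081
  566^407=1830  566^408=2024
Found 2024 at exponent 408.

408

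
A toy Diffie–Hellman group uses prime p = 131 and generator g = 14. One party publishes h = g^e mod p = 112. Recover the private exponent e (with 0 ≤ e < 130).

60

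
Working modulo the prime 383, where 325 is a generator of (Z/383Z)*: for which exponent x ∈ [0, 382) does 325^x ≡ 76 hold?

64

Baby-step giant-step with m = ceil(sqrt(382)) = 20.
Baby table (325^j mod 383 for j=0..19):
  0:1  1:325  2:300  3:218  4:378  5:290  6:32  7:59
  8:25  9:82  10:223  11:88  12:258  13:356  14:34  15:326
  16:242  17:135  18:213  19:285
Giant step factor: 325^(-20) ≡ 113 (mod 383).
Scan 76·113^i mod 383 for i = 0, 1, …:
  i=0: 76   i=1: 162   i=2: 305   i=3: 378
Match at i=3, j=4: x = 3·20 + 4 = 64.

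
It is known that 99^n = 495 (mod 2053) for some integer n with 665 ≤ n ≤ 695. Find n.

Compute 99^665 mod 2053 = 1132, then multiply by 99 repeatedly:
  99^665=1132  99^666=1206  99^667=320  99^668=885  99^669=1389
  99^670=2013  99^671=146  99^672=83  99^673=5  99^674=495
Found 495 at exponent 674.

674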